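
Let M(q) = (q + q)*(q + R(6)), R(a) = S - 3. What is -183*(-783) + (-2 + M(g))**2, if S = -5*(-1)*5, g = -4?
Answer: 164605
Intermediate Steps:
S = 25 (S = 5*5 = 25)
R(a) = 22 (R(a) = 25 - 3 = 22)
M(q) = 2*q*(22 + q) (M(q) = (q + q)*(q + 22) = (2*q)*(22 + q) = 2*q*(22 + q))
-183*(-783) + (-2 + M(g))**2 = -183*(-783) + (-2 + 2*(-4)*(22 - 4))**2 = 143289 + (-2 + 2*(-4)*18)**2 = 143289 + (-2 - 144)**2 = 143289 + (-146)**2 = 143289 + 21316 = 164605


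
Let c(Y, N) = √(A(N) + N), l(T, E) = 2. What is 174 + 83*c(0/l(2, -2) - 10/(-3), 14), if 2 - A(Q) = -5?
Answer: 174 + 83*√21 ≈ 554.35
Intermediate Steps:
A(Q) = 7 (A(Q) = 2 - 1*(-5) = 2 + 5 = 7)
c(Y, N) = √(7 + N)
174 + 83*c(0/l(2, -2) - 10/(-3), 14) = 174 + 83*√(7 + 14) = 174 + 83*√21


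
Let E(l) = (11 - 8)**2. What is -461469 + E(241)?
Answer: -461460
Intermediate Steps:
E(l) = 9 (E(l) = 3**2 = 9)
-461469 + E(241) = -461469 + 9 = -461460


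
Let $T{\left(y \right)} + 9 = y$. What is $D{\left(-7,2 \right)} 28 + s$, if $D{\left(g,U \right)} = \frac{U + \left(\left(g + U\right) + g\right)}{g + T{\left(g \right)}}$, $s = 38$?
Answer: $\frac{1154}{23} \approx 50.174$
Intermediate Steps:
$T{\left(y \right)} = -9 + y$
$D{\left(g,U \right)} = \frac{2 U + 2 g}{-9 + 2 g}$ ($D{\left(g,U \right)} = \frac{U + \left(\left(g + U\right) + g\right)}{g + \left(-9 + g\right)} = \frac{U + \left(\left(U + g\right) + g\right)}{-9 + 2 g} = \frac{U + \left(U + 2 g\right)}{-9 + 2 g} = \frac{2 U + 2 g}{-9 + 2 g}$)
$D{\left(-7,2 \right)} 28 + s = \frac{2 \left(2 - 7\right)}{-9 + 2 \left(-7\right)} 28 + 38 = 2 \frac{1}{-9 - 14} \left(-5\right) 28 + 38 = 2 \frac{1}{-23} \left(-5\right) 28 + 38 = 2 \left(- \frac{1}{23}\right) \left(-5\right) 28 + 38 = \frac{10}{23} \cdot 28 + 38 = \frac{280}{23} + 38 = \frac{1154}{23}$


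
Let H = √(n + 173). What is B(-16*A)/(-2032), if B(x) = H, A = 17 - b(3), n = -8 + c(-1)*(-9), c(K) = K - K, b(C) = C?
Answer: -√165/2032 ≈ -0.0063215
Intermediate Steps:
c(K) = 0
n = -8 (n = -8 + 0*(-9) = -8 + 0 = -8)
A = 14 (A = 17 - 1*3 = 17 - 3 = 14)
H = √165 (H = √(-8 + 173) = √165 ≈ 12.845)
B(x) = √165
B(-16*A)/(-2032) = √165/(-2032) = √165*(-1/2032) = -√165/2032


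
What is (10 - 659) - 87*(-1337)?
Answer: 115670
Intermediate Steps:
(10 - 659) - 87*(-1337) = -649 + 116319 = 115670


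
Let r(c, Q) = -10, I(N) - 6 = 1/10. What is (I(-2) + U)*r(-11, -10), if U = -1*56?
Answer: 499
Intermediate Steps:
I(N) = 61/10 (I(N) = 6 + 1/10 = 6 + ⅒ = 61/10)
U = -56
(I(-2) + U)*r(-11, -10) = (61/10 - 56)*(-10) = -499/10*(-10) = 499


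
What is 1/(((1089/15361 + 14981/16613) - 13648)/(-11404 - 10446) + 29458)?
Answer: 2787975801025/82129932454694533 ≈ 3.3946e-5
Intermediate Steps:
1/(((1089/15361 + 14981/16613) - 13648)/(-11404 - 10446) + 29458) = 1/(((1089*(1/15361) + 14981*(1/16613)) - 13648)/(-21850) + 29458) = 1/(((1089/15361 + 14981/16613) - 13648)*(-1/21850) + 29458) = 1/((248214698/255192293 - 13648)*(-1/21850) + 29458) = 1/(-3482616200166/255192293*(-1/21850) + 29458) = 1/(1741308100083/2787975801025 + 29458) = 1/(82129932454694533/2787975801025) = 2787975801025/82129932454694533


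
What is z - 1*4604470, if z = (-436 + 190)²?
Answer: -4543954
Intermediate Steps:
z = 60516 (z = (-246)² = 60516)
z - 1*4604470 = 60516 - 1*4604470 = 60516 - 4604470 = -4543954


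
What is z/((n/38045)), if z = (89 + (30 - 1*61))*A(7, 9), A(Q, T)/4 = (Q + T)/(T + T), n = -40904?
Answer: -8826440/46017 ≈ -191.81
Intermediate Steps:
A(Q, T) = 2*(Q + T)/T (A(Q, T) = 4*((Q + T)/(T + T)) = 4*((Q + T)/((2*T))) = 4*((Q + T)*(1/(2*T))) = 4*((Q + T)/(2*T)) = 2*(Q + T)/T)
z = 1856/9 (z = (89 + (30 - 1*61))*(2 + 2*7/9) = (89 + (30 - 61))*(2 + 2*7*(⅑)) = (89 - 31)*(2 + 14/9) = 58*(32/9) = 1856/9 ≈ 206.22)
z/((n/38045)) = 1856/(9*((-40904/38045))) = 1856/(9*((-40904*1/38045))) = 1856/(9*(-40904/38045)) = (1856/9)*(-38045/40904) = -8826440/46017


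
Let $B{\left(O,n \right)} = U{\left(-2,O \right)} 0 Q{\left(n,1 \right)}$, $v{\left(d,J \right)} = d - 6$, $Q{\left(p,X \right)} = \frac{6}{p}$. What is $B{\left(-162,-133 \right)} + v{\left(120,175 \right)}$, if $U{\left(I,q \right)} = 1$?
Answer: $114$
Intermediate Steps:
$v{\left(d,J \right)} = -6 + d$ ($v{\left(d,J \right)} = d - 6 = -6 + d$)
$B{\left(O,n \right)} = 0$ ($B{\left(O,n \right)} = 1 \cdot 0 \frac{6}{n} = 0 \frac{6}{n} = 0$)
$B{\left(-162,-133 \right)} + v{\left(120,175 \right)} = 0 + \left(-6 + 120\right) = 0 + 114 = 114$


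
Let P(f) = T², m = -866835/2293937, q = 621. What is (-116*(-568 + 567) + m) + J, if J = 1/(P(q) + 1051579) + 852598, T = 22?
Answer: 2057910269744485466/2413366242031 ≈ 8.5271e+5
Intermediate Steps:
m = -866835/2293937 (m = -866835*1/2293937 = -866835/2293937 ≈ -0.37788)
P(f) = 484 (P(f) = 22² = 484)
J = 896986809675/1052063 (J = 1/(484 + 1051579) + 852598 = 1/1052063 + 852598 = 896986809675/1052063 ≈ 8.5260e+5)
(-116*(-568 + 567) + m) + J = (-116*(-568 + 567) - 866835/2293937) + 896986809675/1052063 = (-116*(-1) - 866835/2293937) + 896986809675/1052063 = (116 - 866835/2293937) + 896986809675/1052063 = 265229857/2293937 + 896986809675/1052063 = 2057910269744485466/2413366242031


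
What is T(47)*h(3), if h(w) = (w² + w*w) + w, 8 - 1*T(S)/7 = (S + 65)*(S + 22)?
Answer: -1134840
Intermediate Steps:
T(S) = 56 - 7*(22 + S)*(65 + S) (T(S) = 56 - 7*(S + 65)*(S + 22) = 56 - 7*(65 + S)*(22 + S) = 56 - 7*(22 + S)*(65 + S))
h(w) = w + 2*w² (h(w) = (w² + w²) + w = 2*w² + w = w + 2*w²)
T(47)*h(3) = (-9954 - 609*47 - 7*47²)*(3*(1 + 2*3)) = (-9954 - 28623 - 7*2209)*(3*(1 + 6)) = (-9954 - 28623 - 15463)*(3*7) = -54040*21 = -1134840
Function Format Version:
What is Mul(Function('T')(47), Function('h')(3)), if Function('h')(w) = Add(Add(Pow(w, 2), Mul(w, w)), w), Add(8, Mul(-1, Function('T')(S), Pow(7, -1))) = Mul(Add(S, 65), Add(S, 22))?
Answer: -1134840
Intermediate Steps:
Function('T')(S) = Add(56, Mul(-7, Add(22, S), Add(65, S))) (Function('T')(S) = Add(56, Mul(-7, Mul(Add(S, 65), Add(S, 22)))) = Add(56, Mul(-7, Mul(Add(65, S), Add(22, S)))) = Add(56, Mul(-7, Mul(Add(22, S), Add(65, S)))) = Add(56, Mul(-7, Add(22, S), Add(65, S))))
Function('h')(w) = Add(w, Mul(2, Pow(w, 2))) (Function('h')(w) = Add(Add(Pow(w, 2), Pow(w, 2)), w) = Add(Mul(2, Pow(w, 2)), w) = Add(w, Mul(2, Pow(w, 2))))
Mul(Function('T')(47), Function('h')(3)) = Mul(Add(-9954, Mul(-609, 47), Mul(-7, Pow(47, 2))), Mul(3, Add(1, Mul(2, 3)))) = Mul(Add(-9954, -28623, Mul(-7, 2209)), Mul(3, Add(1, 6))) = Mul(Add(-9954, -28623, -15463), Mul(3, 7)) = Mul(-54040, 21) = -1134840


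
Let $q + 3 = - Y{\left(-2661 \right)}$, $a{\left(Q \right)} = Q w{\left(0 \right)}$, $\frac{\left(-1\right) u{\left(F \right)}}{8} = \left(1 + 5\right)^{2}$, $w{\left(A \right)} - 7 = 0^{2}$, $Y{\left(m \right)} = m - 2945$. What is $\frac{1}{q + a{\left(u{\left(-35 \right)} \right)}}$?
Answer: $\frac{1}{3587} \approx 0.00027878$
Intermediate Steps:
$Y{\left(m \right)} = -2945 + m$
$w{\left(A \right)} = 7$ ($w{\left(A \right)} = 7 + 0^{2} = 7 + 0 = 7$)
$u{\left(F \right)} = -288$ ($u{\left(F \right)} = - 8 \left(1 + 5\right)^{2} = - 8 \cdot 6^{2} = \left(-8\right) 36 = -288$)
$a{\left(Q \right)} = 7 Q$ ($a{\left(Q \right)} = Q 7 = 7 Q$)
$q = 5603$ ($q = -3 - \left(-2945 - 2661\right) = -3 - -5606 = -3 + 5606 = 5603$)
$\frac{1}{q + a{\left(u{\left(-35 \right)} \right)}} = \frac{1}{5603 + 7 \left(-288\right)} = \frac{1}{5603 - 2016} = \frac{1}{3587}$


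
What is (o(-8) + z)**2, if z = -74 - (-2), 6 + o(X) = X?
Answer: 7396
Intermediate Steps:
o(X) = -6 + X
z = -72 (z = -74 - 1*(-2) = -74 + 2 = -72)
(o(-8) + z)**2 = ((-6 - 8) - 72)**2 = (-14 - 72)**2 = (-86)**2 = 7396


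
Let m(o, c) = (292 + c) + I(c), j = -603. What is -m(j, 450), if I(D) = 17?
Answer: -759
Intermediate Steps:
m(o, c) = 309 + c (m(o, c) = (292 + c) + 17 = 309 + c)
-m(j, 450) = -(309 + 450) = -1*759 = -759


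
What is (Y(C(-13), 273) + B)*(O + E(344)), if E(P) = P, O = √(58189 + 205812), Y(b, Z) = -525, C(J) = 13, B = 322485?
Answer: 110754240 + 321960*√264001 ≈ 2.7618e+8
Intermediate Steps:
O = √264001 ≈ 513.81
(Y(C(-13), 273) + B)*(O + E(344)) = (-525 + 322485)*(√264001 + 344) = 321960*(344 + √264001) = 110754240 + 321960*√264001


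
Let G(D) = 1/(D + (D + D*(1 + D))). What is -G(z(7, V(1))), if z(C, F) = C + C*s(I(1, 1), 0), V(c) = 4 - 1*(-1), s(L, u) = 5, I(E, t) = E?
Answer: -1/1890 ≈ -0.00052910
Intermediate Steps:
V(c) = 5 (V(c) = 4 + 1 = 5)
z(C, F) = 6*C (z(C, F) = C + C*5 = C + 5*C = 6*C)
G(D) = 1/(2*D + D*(1 + D))
-G(z(7, V(1))) = -1/((6*7)*(3 + 6*7)) = -1/(42*(3 + 42)) = -1/(42*45) = -1*1/1890 = -1/1890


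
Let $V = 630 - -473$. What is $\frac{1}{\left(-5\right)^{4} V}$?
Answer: $\frac{1}{689375} \approx 1.4506 \cdot 10^{-6}$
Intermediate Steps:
$V = 1103$ ($V = 630 + 473 = 1103$)
$\frac{1}{\left(-5\right)^{4} V} = \frac{1}{\left(-5\right)^{4} \cdot 1103} = \frac{1}{625 \cdot 1103} = \frac{1}{689375}$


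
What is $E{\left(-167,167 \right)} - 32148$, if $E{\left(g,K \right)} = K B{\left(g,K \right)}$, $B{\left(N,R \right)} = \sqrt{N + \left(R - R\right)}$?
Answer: $-32148 + 167 i \sqrt{167} \approx -32148.0 + 2158.1 i$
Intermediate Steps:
$B{\left(N,R \right)} = \sqrt{N}$ ($B{\left(N,R \right)} = \sqrt{N + 0} = \sqrt{N}$)
$E{\left(g,K \right)} = K \sqrt{g}$
$E{\left(-167,167 \right)} - 32148 = 167 \sqrt{-167} - 32148 = 167 i \sqrt{167} - 32148 = -32148 + 167 i \sqrt{167}$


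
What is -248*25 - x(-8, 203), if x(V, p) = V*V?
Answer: -6264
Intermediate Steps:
x(V, p) = V²
-248*25 - x(-8, 203) = -248*25 - 1*(-8)² = -6200 - 1*64 = -6200 - 64 = -6264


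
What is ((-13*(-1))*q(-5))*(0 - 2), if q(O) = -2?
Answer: 52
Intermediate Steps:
((-13*(-1))*q(-5))*(0 - 2) = (-13*(-1)*(-2))*(0 - 2) = (13*(-2))*(0 - 1*2) = -26*(0 - 2) = -26*(-2) = 52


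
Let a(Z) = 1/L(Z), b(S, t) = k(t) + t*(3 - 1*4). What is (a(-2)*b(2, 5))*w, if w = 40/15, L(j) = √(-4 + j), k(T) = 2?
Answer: 4*I*√6/3 ≈ 3.266*I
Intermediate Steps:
b(S, t) = 2 - t (b(S, t) = 2 + t*(3 - 1*4) = 2 + t*(3 - 4) = 2 + t*(-1) = 2 - t)
w = 8/3 (w = 40*(1/15) = 8/3 ≈ 2.6667)
a(Z) = (-4 + Z)^(-½) (a(Z) = 1/(√(-4 + Z)) = (-4 + Z)^(-½))
(a(-2)*b(2, 5))*w = ((2 - 1*5)/√(-4 - 2))*(8/3) = ((2 - 5)/√(-6))*(8/3) = (-I*√6/6*(-3))*(8/3) = (I*√6/2)*(8/3) = 4*I*√6/3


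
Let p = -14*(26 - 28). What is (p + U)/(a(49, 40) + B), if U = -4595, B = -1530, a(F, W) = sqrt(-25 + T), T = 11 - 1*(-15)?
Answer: 4567/1529 ≈ 2.9869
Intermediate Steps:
T = 26 (T = 11 + 15 = 26)
a(F, W) = 1 (a(F, W) = sqrt(-25 + 26) = sqrt(1) = 1)
p = 28 (p = -14*(-2) = 28)
(p + U)/(a(49, 40) + B) = (28 - 4595)/(1 - 1530) = -4567/(-1529) = -4567*(-1/1529) = 4567/1529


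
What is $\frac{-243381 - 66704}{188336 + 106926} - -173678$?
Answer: $\frac{51280203551}{295262} \approx 1.7368 \cdot 10^{5}$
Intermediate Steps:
$\frac{-243381 - 66704}{188336 + 106926} - -173678 = - \frac{310085}{295262} + 173678 = \frac{51280203551}{295262}$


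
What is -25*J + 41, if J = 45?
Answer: -1084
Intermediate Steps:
-25*J + 41 = -25*45 + 41 = -1125 + 41 = -1084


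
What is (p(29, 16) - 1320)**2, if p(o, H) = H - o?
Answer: 1776889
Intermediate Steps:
(p(29, 16) - 1320)**2 = ((16 - 1*29) - 1320)**2 = ((16 - 29) - 1320)**2 = (-13 - 1320)**2 = (-1333)**2 = 1776889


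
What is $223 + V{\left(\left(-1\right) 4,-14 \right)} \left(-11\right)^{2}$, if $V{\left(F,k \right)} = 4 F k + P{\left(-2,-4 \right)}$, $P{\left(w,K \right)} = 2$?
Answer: $27569$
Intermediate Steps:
$V{\left(F,k \right)} = 2 + 4 F k$ ($V{\left(F,k \right)} = 4 F k + 2 = 2 + 4 F k$)
$223 + V{\left(\left(-1\right) 4,-14 \right)} \left(-11\right)^{2} = 223 + \left(2 + 4 \left(\left(-1\right) 4\right) \left(-14\right)\right) \left(-11\right)^{2} = 223 + \left(2 + 4 \left(-4\right) \left(-14\right)\right) 121 = 223 + \left(2 + 224\right) 121 = 223 + 226 \cdot 121 = 223 + 27346 = 27569$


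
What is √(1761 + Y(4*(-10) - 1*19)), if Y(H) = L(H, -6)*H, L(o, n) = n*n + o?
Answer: √3118 ≈ 55.839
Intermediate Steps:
L(o, n) = o + n² (L(o, n) = n² + o = o + n²)
Y(H) = H*(36 + H) (Y(H) = (H + (-6)²)*H = (H + 36)*H = (36 + H)*H = H*(36 + H))
√(1761 + Y(4*(-10) - 1*19)) = √(1761 + (4*(-10) - 1*19)*(36 + (4*(-10) - 1*19))) = √(1761 + (-40 - 19)*(36 + (-40 - 19))) = √(1761 - 59*(36 - 59)) = √(1761 - 59*(-23)) = √(1761 + 1357) = √3118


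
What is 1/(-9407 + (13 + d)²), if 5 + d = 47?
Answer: -1/6382 ≈ -0.00015669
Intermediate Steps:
d = 42 (d = -5 + 47 = 42)
1/(-9407 + (13 + d)²) = 1/(-9407 + (13 + 42)²) = 1/(-9407 + 55²) = 1/(-9407 + 3025) = 1/(-6382) = -1/6382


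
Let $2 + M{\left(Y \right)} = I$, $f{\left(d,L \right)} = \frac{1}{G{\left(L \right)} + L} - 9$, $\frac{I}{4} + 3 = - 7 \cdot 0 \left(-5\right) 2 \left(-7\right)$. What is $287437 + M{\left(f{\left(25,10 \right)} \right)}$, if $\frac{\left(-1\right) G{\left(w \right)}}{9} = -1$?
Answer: $287423$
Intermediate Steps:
$G{\left(w \right)} = 9$ ($G{\left(w \right)} = \left(-9\right) \left(-1\right) = 9$)
$I = -12$ ($I = -12 + 4 - 7 \cdot 0 \left(-5\right) 2 \left(-7\right) = -12 + 4 - 7 \cdot 0 \cdot 2 \left(-7\right) = -12 + 4 \left(-7\right) 0 \left(-7\right) = -12 + 4 \cdot 0 \left(-7\right) = -12 + 4 \cdot 0 = -12 + 0 = -12$)
$f{\left(d,L \right)} = -9 + \frac{1}{9 + L}$ ($f{\left(d,L \right)} = \frac{1}{9 + L} - 9 = -9 + \frac{1}{9 + L}$)
$M{\left(Y \right)} = -14$ ($M{\left(Y \right)} = -2 - 12 = -14$)
$287437 + M{\left(f{\left(25,10 \right)} \right)} = 287437 - 14 = 287423$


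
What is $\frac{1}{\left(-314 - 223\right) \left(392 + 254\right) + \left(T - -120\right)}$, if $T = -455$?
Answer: $- \frac{1}{347237} \approx -2.8799 \cdot 10^{-6}$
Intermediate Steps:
$\frac{1}{\left(-314 - 223\right) \left(392 + 254\right) + \left(T - -120\right)} = \frac{1}{\left(-314 - 223\right) \left(392 + 254\right) - 335} = \frac{1}{\left(-537\right) 646 + \left(-455 + 120\right)} = \frac{1}{-346902 - 335} = \frac{1}{-347237} = - \frac{1}{347237}$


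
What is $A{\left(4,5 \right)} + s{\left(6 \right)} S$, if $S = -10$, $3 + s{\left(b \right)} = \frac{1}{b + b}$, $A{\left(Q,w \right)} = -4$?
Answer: $\frac{151}{6} \approx 25.167$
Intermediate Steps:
$s{\left(b \right)} = -3 + \frac{1}{2 b}$ ($s{\left(b \right)} = -3 + \frac{1}{b + b} = -3 + \frac{1}{2 b}$)
$A{\left(4,5 \right)} + s{\left(6 \right)} S = -4 + \left(-3 + \frac{1}{2 \cdot 6}\right) \left(-10\right) = -4 + \left(-3 + \frac{1}{2} \cdot \frac{1}{6}\right) \left(-10\right) = -4 + \left(-3 + \frac{1}{12}\right) \left(-10\right) = -4 - - \frac{175}{6} = -4 + \frac{175}{6} = \frac{151}{6}$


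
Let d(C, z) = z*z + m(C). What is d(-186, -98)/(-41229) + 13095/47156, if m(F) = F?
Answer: 95778547/1944194724 ≈ 0.049264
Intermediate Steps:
d(C, z) = C + z² (d(C, z) = z*z + C = z² + C = C + z²)
d(-186, -98)/(-41229) + 13095/47156 = (-186 + (-98)²)/(-41229) + 13095/47156 = (-186 + 9604)*(-1/41229) + 13095*(1/47156) = 9418*(-1/41229) + 13095/47156 = -9418/41229 + 13095/47156 = 95778547/1944194724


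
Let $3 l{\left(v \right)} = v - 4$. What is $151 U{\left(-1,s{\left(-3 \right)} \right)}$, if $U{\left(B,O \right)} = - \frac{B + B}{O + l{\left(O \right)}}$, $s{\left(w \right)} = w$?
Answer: $- \frac{453}{8} \approx -56.625$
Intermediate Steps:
$l{\left(v \right)} = - \frac{4}{3} + \frac{v}{3}$ ($l{\left(v \right)} = \frac{v - 4}{3} = \frac{-4 + v}{3} = - \frac{4}{3} + \frac{v}{3}$)
$U{\left(B,O \right)} = - \frac{2 B}{- \frac{4}{3} + \frac{4 O}{3}}$ ($U{\left(B,O \right)} = - \frac{B + B}{O + \left(- \frac{4}{3} + \frac{O}{3}\right)} = - \frac{2 B}{- \frac{4}{3} + \frac{4 O}{3}}$)
$151 U{\left(-1,s{\left(-3 \right)} \right)} = 151 \left(\left(-3\right) \left(-1\right) \frac{1}{-2 + 2 \left(-3\right)}\right) = 151 \left(\left(-3\right) \left(-1\right) \frac{1}{-2 - 6}\right) = 151 \left(\left(-3\right) \left(-1\right) \frac{1}{-8}\right) = 151 \left(\left(-3\right) \left(-1\right) \left(- \frac{1}{8}\right)\right) = 151 \left(- \frac{3}{8}\right) = - \frac{453}{8}$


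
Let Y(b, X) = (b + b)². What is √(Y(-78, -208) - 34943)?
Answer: I*√10607 ≈ 102.99*I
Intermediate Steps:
Y(b, X) = 4*b² (Y(b, X) = (2*b)² = 4*b²)
√(Y(-78, -208) - 34943) = √(4*(-78)² - 34943) = √(4*6084 - 34943) = √(24336 - 34943) = √(-10607) = I*√10607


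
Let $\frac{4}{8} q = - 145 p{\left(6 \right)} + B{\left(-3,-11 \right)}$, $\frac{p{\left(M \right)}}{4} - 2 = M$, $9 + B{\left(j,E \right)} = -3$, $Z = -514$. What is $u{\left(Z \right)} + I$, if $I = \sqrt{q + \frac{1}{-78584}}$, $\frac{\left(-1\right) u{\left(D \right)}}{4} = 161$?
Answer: $-644 + \frac{3 i \sqrt{1596009468878}}{39292} \approx -644.0 + 96.457 i$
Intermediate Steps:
$u{\left(D \right)} = -644$ ($u{\left(D \right)} = \left(-4\right) 161 = -644$)
$B{\left(j,E \right)} = -12$ ($B{\left(j,E \right)} = -9 - 3 = -12$)
$p{\left(M \right)} = 8 + 4 M$
$q = -9304$ ($q = 2 \left(- 145 \left(8 + 4 \cdot 6\right) - 12\right) = 2 \left(- 145 \left(8 + 24\right) - 12\right) = 2 \left(\left(-145\right) 32 - 12\right) = 2 \left(-4640 - 12\right) = 2 \left(-4652\right) = -9304$)
$I = \frac{3 i \sqrt{1596009468878}}{39292}$ ($I = \sqrt{-9304 + \frac{1}{-78584}} = \sqrt{-9304 - \frac{1}{78584}} = \sqrt{- \frac{731145537}{78584}} = \frac{3 i \sqrt{1596009468878}}{39292} \approx 96.457 i$)
$u{\left(Z \right)} + I = -644 + \frac{3 i \sqrt{1596009468878}}{39292}$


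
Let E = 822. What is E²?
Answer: 675684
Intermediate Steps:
E² = 822² = 675684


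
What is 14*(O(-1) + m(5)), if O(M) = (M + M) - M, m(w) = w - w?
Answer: -14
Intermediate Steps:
m(w) = 0
O(M) = M (O(M) = 2*M - M = M)
14*(O(-1) + m(5)) = 14*(-1 + 0) = 14*(-1) = -14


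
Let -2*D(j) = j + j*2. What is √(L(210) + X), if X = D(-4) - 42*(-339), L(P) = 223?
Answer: √14467 ≈ 120.28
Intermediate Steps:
D(j) = -3*j/2 (D(j) = -(j + j*2)/2 = -(j + 2*j)/2 = -3*j/2)
X = 14244 (X = -3/2*(-4) - 42*(-339) = 6 + 14238 = 14244)
√(L(210) + X) = √(223 + 14244) = √14467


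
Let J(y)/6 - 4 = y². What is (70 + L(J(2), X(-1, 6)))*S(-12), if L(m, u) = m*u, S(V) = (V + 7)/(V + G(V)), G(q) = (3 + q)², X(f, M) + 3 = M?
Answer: -1070/69 ≈ -15.507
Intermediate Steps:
X(f, M) = -3 + M
J(y) = 24 + 6*y²
S(V) = (7 + V)/(V + (3 + V)²) (S(V) = (V + 7)/(V + (3 + V)²) = (7 + V)/(V + (3 + V)²))
(70 + L(J(2), X(-1, 6)))*S(-12) = (70 + (24 + 6*2²)*(-3 + 6))*((7 - 12)/(-12 + (3 - 12)²)) = (70 + (24 + 6*4)*3)*(-5/(-12 + (-9)²)) = (70 + (24 + 24)*3)*(-5/(-12 + 81)) = (70 + 48*3)*(-5/69) = (70 + 144)*((1/69)*(-5)) = 214*(-5/69) = -1070/69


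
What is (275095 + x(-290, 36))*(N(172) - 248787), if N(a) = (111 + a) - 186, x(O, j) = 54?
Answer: -68426804810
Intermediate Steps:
N(a) = -75 + a
(275095 + x(-290, 36))*(N(172) - 248787) = (275095 + 54)*((-75 + 172) - 248787) = 275149*(97 - 248787) = 275149*(-248690) = -68426804810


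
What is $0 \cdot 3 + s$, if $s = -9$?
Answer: $-9$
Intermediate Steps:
$0 \cdot 3 + s = 0 \cdot 3 - 9 = 0 - 9 = -9$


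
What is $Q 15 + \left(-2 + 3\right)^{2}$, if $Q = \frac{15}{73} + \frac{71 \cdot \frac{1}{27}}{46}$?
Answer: $\frac{149287}{30222} \approx 4.9397$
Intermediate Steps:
$Q = \frac{23813}{90666}$ ($Q = 15 \cdot \frac{1}{73} + 71 \cdot \frac{1}{27} \cdot \frac{1}{46} = \frac{15}{73} + \frac{71}{27} \cdot \frac{1}{46} = \frac{15}{73} + \frac{71}{1242} = \frac{23813}{90666} \approx 0.26265$)
$Q 15 + \left(-2 + 3\right)^{2} = \frac{23813}{90666} \cdot 15 + \left(-2 + 3\right)^{2} = \frac{119065}{30222} + 1^{2} = \frac{119065}{30222} + 1 = \frac{149287}{30222}$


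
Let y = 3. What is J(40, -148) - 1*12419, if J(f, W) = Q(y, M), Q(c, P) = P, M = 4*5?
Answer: -12399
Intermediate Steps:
M = 20
J(f, W) = 20
J(40, -148) - 1*12419 = 20 - 1*12419 = 20 - 12419 = -12399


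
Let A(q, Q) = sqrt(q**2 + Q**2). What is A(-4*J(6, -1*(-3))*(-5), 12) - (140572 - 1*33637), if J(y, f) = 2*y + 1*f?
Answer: -106935 + 12*sqrt(626) ≈ -1.0663e+5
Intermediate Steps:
J(y, f) = f + 2*y (J(y, f) = 2*y + f = f + 2*y)
A(q, Q) = sqrt(Q**2 + q**2)
A(-4*J(6, -1*(-3))*(-5), 12) - (140572 - 1*33637) = sqrt(12**2 + (-4*(-1*(-3) + 2*6)*(-5))**2) - (140572 - 1*33637) = sqrt(144 + (-4*(3 + 12)*(-5))**2) - (140572 - 33637) = sqrt(144 + (-4*15*(-5))**2) - 1*106935 = sqrt(144 + (-60*(-5))**2) - 106935 = sqrt(144 + 300**2) - 106935 = sqrt(144 + 90000) - 106935 = sqrt(90144) - 106935 = 12*sqrt(626) - 106935 = -106935 + 12*sqrt(626)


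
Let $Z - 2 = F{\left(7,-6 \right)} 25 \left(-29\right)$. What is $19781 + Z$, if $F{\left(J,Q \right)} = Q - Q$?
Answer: $19783$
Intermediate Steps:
$F{\left(J,Q \right)} = 0$
$Z = 2$ ($Z = 2 + 0 \cdot 25 \left(-29\right) = 2 + 0 \left(-29\right) = 2 + 0 = 2$)
$19781 + Z = 19781 + 2 = 19783$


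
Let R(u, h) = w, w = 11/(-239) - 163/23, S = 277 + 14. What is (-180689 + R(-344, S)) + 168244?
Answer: -68449375/5497 ≈ -12452.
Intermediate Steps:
S = 291
w = -39210/5497 (w = 11*(-1/239) - 163*1/23 = -11/239 - 163/23 = -39210/5497 ≈ -7.1330)
R(u, h) = -39210/5497
(-180689 + R(-344, S)) + 168244 = (-180689 - 39210/5497) + 168244 = -993286643/5497 + 168244 = -68449375/5497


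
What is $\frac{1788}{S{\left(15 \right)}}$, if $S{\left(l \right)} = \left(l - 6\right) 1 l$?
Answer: $\frac{596}{45} \approx 13.244$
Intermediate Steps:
$S{\left(l \right)} = l \left(-6 + l\right)$ ($S{\left(l \right)} = \left(l - 6\right) 1 l = \left(-6 + l\right) 1 l = \left(-6 + l\right) l = l \left(-6 + l\right)$)
$\frac{1788}{S{\left(15 \right)}} = \frac{1788}{15 \left(-6 + 15\right)} = \frac{1788}{15 \cdot 9} = \frac{1788}{135} = 1788 \cdot \frac{1}{135} = \frac{596}{45}$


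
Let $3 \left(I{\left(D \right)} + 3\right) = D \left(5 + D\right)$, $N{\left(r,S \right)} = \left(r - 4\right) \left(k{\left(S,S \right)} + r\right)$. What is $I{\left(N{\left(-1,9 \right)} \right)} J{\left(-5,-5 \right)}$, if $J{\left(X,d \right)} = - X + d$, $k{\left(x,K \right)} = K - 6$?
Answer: $0$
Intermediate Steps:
$k{\left(x,K \right)} = -6 + K$ ($k{\left(x,K \right)} = K - 6 = -6 + K$)
$J{\left(X,d \right)} = d - X$
$N{\left(r,S \right)} = \left(-4 + r\right) \left(-6 + S + r\right)$ ($N{\left(r,S \right)} = \left(r - 4\right) \left(\left(-6 + S\right) + r\right) = \left(-4 + r\right) \left(-6 + S + r\right)$)
$I{\left(D \right)} = -3 + \frac{D \left(5 + D\right)}{3}$
$I{\left(N{\left(-1,9 \right)} \right)} J{\left(-5,-5 \right)} = \left(-3 + \frac{\left(24 + \left(-1\right)^{2} - -10 - 36 + 9 \left(-1\right)\right)^{2}}{3} + \frac{5 \left(24 + \left(-1\right)^{2} - -10 - 36 + 9 \left(-1\right)\right)}{3}\right) \left(-5 - -5\right) = \left(-3 + \frac{\left(24 + 1 + 10 - 36 - 9\right)^{2}}{3} + \frac{5 \left(24 + 1 + 10 - 36 - 9\right)}{3}\right) \left(-5 + 5\right) = \left(-3 + \frac{\left(-10\right)^{2}}{3} + \frac{5}{3} \left(-10\right)\right) 0 = \left(-3 + \frac{1}{3} \cdot 100 - \frac{50}{3}\right) 0 = \left(-3 + \frac{100}{3} - \frac{50}{3}\right) 0 = \frac{41}{3} \cdot 0 = 0$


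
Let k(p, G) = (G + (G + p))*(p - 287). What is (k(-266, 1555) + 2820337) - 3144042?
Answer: -1896437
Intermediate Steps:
k(p, G) = (-287 + p)*(p + 2*G) (k(p, G) = (p + 2*G)*(-287 + p) = (-287 + p)*(p + 2*G))
(k(-266, 1555) + 2820337) - 3144042 = (((-266)² - 574*1555 - 287*(-266) + 2*1555*(-266)) + 2820337) - 3144042 = ((70756 - 892570 + 76342 - 827260) + 2820337) - 3144042 = (-1572732 + 2820337) - 3144042 = 1247605 - 3144042 = -1896437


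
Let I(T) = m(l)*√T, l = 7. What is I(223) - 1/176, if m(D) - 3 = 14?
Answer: -1/176 + 17*√223 ≈ 253.86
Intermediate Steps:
m(D) = 17 (m(D) = 3 + 14 = 17)
I(T) = 17*√T
I(223) - 1/176 = 17*√223 - 1/176 = -1/176 + 17*√223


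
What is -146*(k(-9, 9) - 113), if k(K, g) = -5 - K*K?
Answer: 29054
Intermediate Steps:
k(K, g) = -5 - K²
-146*(k(-9, 9) - 113) = -146*((-5 - 1*(-9)²) - 113) = -146*((-5 - 1*81) - 113) = -146*((-5 - 81) - 113) = -146*(-86 - 113) = -146*(-199) = 29054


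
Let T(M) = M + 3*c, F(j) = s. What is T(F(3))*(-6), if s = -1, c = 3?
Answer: -48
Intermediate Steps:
F(j) = -1
T(M) = 9 + M (T(M) = M + 3*3 = M + 9 = 9 + M)
T(F(3))*(-6) = (9 - 1)*(-6) = 8*(-6) = -48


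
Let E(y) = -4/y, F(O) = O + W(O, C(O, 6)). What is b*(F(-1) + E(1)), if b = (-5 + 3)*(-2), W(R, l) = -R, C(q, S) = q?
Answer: -16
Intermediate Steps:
F(O) = 0 (F(O) = O - O = 0)
b = 4 (b = -2*(-2) = 4)
b*(F(-1) + E(1)) = 4*(0 - 4/1) = 4*(0 - 4*1) = 4*(0 - 4) = 4*(-4) = -16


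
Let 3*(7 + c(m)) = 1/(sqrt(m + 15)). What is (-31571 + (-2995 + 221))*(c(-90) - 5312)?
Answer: 182681055 + 6869*I*sqrt(3)/9 ≈ 1.8268e+8 + 1321.9*I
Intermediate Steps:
c(m) = -7 + 1/(3*sqrt(15 + m)) (c(m) = -7 + 1/(3*(sqrt(m + 15))) = -7 + 1/(3*(sqrt(15 + m))) = -7 + 1/(3*sqrt(15 + m)))
(-31571 + (-2995 + 221))*(c(-90) - 5312) = (-31571 + (-2995 + 221))*((-7 + 1/(3*sqrt(15 - 90))) - 5312) = (-31571 - 2774)*((-7 + 1/(3*sqrt(-75))) - 5312) = -34345*((-7 + (-I*sqrt(3)/15)/3) - 5312) = -34345*((-7 - I*sqrt(3)/45) - 5312) = -34345*(-5319 - I*sqrt(3)/45) = 182681055 + 6869*I*sqrt(3)/9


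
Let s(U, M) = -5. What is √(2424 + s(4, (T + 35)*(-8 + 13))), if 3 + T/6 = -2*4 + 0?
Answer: √2419 ≈ 49.183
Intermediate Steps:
T = -66 (T = -18 + 6*(-2*4 + 0) = -18 + 6*(-8 + 0) = -18 + 6*(-8) = -18 - 48 = -66)
√(2424 + s(4, (T + 35)*(-8 + 13))) = √(2424 - 5) = √2419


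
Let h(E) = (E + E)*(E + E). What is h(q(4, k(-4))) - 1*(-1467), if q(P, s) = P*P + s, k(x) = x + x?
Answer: 1723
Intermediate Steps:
k(x) = 2*x
q(P, s) = s + P**2 (q(P, s) = P**2 + s = s + P**2)
h(E) = 4*E**2 (h(E) = (2*E)*(2*E) = 4*E**2)
h(q(4, k(-4))) - 1*(-1467) = 4*(2*(-4) + 4**2)**2 - 1*(-1467) = 4*(-8 + 16)**2 + 1467 = 4*8**2 + 1467 = 4*64 + 1467 = 256 + 1467 = 1723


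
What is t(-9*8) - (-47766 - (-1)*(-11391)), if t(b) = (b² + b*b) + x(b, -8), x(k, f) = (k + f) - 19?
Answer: 69426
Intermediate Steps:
x(k, f) = -19 + f + k (x(k, f) = (f + k) - 19 = -19 + f + k)
t(b) = -27 + b + 2*b² (t(b) = (b² + b*b) + (-19 - 8 + b) = (b² + b²) + (-27 + b) = 2*b² + (-27 + b) = -27 + b + 2*b²)
t(-9*8) - (-47766 - (-1)*(-11391)) = (-27 - 9*8 + 2*(-9*8)²) - (-47766 - (-1)*(-11391)) = (-27 - 72 + 2*(-72)²) - (-47766 - 1*11391) = (-27 - 72 + 2*5184) - (-47766 - 11391) = (-27 - 72 + 10368) - 1*(-59157) = 10269 + 59157 = 69426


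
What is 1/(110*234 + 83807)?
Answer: 1/109547 ≈ 9.1285e-6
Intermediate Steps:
1/(110*234 + 83807) = 1/(25740 + 83807) = 1/109547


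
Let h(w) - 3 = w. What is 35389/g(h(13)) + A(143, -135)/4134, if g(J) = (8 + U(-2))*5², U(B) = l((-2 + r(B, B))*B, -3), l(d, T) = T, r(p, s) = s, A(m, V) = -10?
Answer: 73148438/258375 ≈ 283.11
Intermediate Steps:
h(w) = 3 + w
U(B) = -3
g(J) = 125 (g(J) = (8 - 3)*5² = 5*25 = 125)
35389/g(h(13)) + A(143, -135)/4134 = 35389/125 - 10/4134 = 35389*(1/125) - 10*1/4134 = 35389/125 - 5/2067 = 73148438/258375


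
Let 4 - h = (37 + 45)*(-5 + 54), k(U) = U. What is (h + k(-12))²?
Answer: 16208676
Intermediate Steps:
h = -4014 (h = 4 - (37 + 45)*(-5 + 54) = 4 - 82*49 = 4 - 1*4018 = 4 - 4018 = -4014)
(h + k(-12))² = (-4014 - 12)² = (-4026)² = 16208676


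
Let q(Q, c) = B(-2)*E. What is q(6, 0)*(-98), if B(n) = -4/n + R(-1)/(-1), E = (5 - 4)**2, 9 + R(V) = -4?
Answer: -1470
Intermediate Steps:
R(V) = -13 (R(V) = -9 - 4 = -13)
E = 1 (E = 1**2 = 1)
B(n) = 13 - 4/n (B(n) = -4/n - 13/(-1) = -4/n - 13*(-1) = -4/n + 13 = 13 - 4/n)
q(Q, c) = 15 (q(Q, c) = (13 - 4/(-2))*1 = (13 - 4*(-1/2))*1 = (13 + 2)*1 = 15*1 = 15)
q(6, 0)*(-98) = 15*(-98) = -1470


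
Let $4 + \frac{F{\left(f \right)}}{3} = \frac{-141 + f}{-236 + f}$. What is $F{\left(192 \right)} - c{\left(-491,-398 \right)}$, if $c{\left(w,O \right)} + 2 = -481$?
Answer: $\frac{20571}{44} \approx 467.52$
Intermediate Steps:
$F{\left(f \right)} = -12 + \frac{3 \left(-141 + f\right)}{-236 + f}$ ($F{\left(f \right)} = -12 + 3 \frac{-141 + f}{-236 + f} = -12 + \frac{3 \left(-141 + f\right)}{-236 + f}$)
$c{\left(w,O \right)} = -483$ ($c{\left(w,O \right)} = -2 - 481 = -483$)
$F{\left(192 \right)} - c{\left(-491,-398 \right)} = \frac{3 \left(803 - 576\right)}{-236 + 192} - -483 = \frac{3 \left(803 - 576\right)}{-44} + 483 = 3 \left(- \frac{1}{44}\right) 227 + 483 = - \frac{681}{44} + 483 = \frac{20571}{44}$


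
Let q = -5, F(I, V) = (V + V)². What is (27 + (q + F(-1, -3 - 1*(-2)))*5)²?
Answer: 484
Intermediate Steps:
F(I, V) = 4*V² (F(I, V) = (2*V)² = 4*V²)
(27 + (q + F(-1, -3 - 1*(-2)))*5)² = (27 + (-5 + 4*(-3 - 1*(-2))²)*5)² = (27 + (-5 + 4*(-3 + 2)²)*5)² = (27 + (-5 + 4*(-1)²)*5)² = (27 + (-5 + 4*1)*5)² = (27 + (-5 + 4)*5)² = (27 - 1*5)² = (27 - 5)² = 22² = 484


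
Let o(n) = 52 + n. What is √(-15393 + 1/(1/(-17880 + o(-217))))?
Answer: I*√33438 ≈ 182.86*I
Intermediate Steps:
√(-15393 + 1/(1/(-17880 + o(-217)))) = √(-15393 + 1/(1/(-17880 + (52 - 217)))) = √(-15393 + 1/(1/(-17880 - 165))) = √(-15393 + 1/(1/(-18045))) = √(-15393 + 1/(-1/18045)) = √(-15393 - 18045) = √(-33438) = I*√33438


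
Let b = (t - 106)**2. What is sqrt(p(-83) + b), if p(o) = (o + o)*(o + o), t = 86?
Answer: 2*sqrt(6989) ≈ 167.20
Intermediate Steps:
p(o) = 4*o**2 (p(o) = (2*o)*(2*o) = 4*o**2)
b = 400 (b = (86 - 106)**2 = (-20)**2 = 400)
sqrt(p(-83) + b) = sqrt(4*(-83)**2 + 400) = sqrt(4*6889 + 400) = sqrt(27556 + 400) = sqrt(27956) = 2*sqrt(6989)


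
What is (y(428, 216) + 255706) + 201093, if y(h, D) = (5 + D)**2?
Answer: 505640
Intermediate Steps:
(y(428, 216) + 255706) + 201093 = ((5 + 216)**2 + 255706) + 201093 = (221**2 + 255706) + 201093 = (48841 + 255706) + 201093 = 304547 + 201093 = 505640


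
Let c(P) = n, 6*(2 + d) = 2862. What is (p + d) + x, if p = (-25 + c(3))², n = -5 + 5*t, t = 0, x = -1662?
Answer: -287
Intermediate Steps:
n = -5 (n = -5 + 5*0 = -5 + 0 = -5)
d = 475 (d = -2 + (⅙)*2862 = -2 + 477 = 475)
c(P) = -5
p = 900 (p = (-25 - 5)² = (-30)² = 900)
(p + d) + x = (900 + 475) - 1662 = 1375 - 1662 = -287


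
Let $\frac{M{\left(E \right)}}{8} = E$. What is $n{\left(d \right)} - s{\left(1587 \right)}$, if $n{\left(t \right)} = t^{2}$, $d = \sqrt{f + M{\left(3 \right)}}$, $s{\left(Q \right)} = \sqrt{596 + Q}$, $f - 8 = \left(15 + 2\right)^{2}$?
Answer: $321 - \sqrt{2183} \approx 274.28$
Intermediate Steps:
$M{\left(E \right)} = 8 E$
$f = 297$ ($f = 8 + \left(15 + 2\right)^{2} = 8 + 17^{2} = 8 + 289 = 297$)
$d = \sqrt{321}$ ($d = \sqrt{297 + 8 \cdot 3} = \sqrt{297 + 24} = \sqrt{321} \approx 17.916$)
$n{\left(d \right)} - s{\left(1587 \right)} = \left(\sqrt{321}\right)^{2} - \sqrt{596 + 1587} = 321 - \sqrt{2183}$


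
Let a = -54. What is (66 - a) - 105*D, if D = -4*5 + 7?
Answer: 1485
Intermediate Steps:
D = -13 (D = -20 + 7 = -13)
(66 - a) - 105*D = (66 - 1*(-54)) - 105*(-13) = (66 + 54) + 1365 = 120 + 1365 = 1485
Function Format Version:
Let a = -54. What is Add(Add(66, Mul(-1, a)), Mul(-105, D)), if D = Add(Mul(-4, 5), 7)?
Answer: 1485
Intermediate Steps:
D = -13 (D = Add(-20, 7) = -13)
Add(Add(66, Mul(-1, a)), Mul(-105, D)) = Add(Add(66, Mul(-1, -54)), Mul(-105, -13)) = Add(Add(66, 54), 1365) = Add(120, 1365) = 1485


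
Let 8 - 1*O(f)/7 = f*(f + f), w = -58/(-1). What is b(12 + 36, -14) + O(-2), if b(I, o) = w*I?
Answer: 2784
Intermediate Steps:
w = 58 (w = -58*(-1) = 58)
b(I, o) = 58*I
O(f) = 56 - 14*f² (O(f) = 56 - 7*f*(f + f) = 56 - 7*f*2*f = 56 - 14*f²)
b(12 + 36, -14) + O(-2) = 58*(12 + 36) + (56 - 14*(-2)²) = 58*48 + (56 - 14*4) = 2784 + (56 - 56) = 2784 + 0 = 2784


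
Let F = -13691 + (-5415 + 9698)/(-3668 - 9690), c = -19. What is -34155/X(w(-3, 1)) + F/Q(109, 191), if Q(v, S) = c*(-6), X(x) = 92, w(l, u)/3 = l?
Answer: -3281722/6679 ≈ -491.35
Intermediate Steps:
w(l, u) = 3*l
F = -182888661/13358 (F = -13691 + 4283/(-13358) = -13691 + 4283*(-1/13358) = -13691 - 4283/13358 = -182888661/13358 ≈ -13691.)
Q(v, S) = 114 (Q(v, S) = -19*(-6) = 114)
-34155/X(w(-3, 1)) + F/Q(109, 191) = -34155/92 - 182888661/13358/114 = -34155*1/92 - 182888661/13358*1/114 = -1485/4 - 3208573/26716 = -3281722/6679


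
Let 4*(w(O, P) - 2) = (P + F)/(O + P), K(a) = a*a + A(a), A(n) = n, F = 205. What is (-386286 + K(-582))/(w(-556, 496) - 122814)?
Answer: 11554560/29475581 ≈ 0.39200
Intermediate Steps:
K(a) = a + a² (K(a) = a*a + a = a² + a = a + a²)
w(O, P) = 2 + (205 + P)/(4*(O + P)) (w(O, P) = 2 + ((P + 205)/(O + P))/4 = 2 + ((205 + P)/(O + P))/4 = 2 + (205 + P)/(4*(O + P)))
(-386286 + K(-582))/(w(-556, 496) - 122814) = (-386286 - 582*(1 - 582))/((205 + 8*(-556) + 9*496)/(4*(-556 + 496)) - 122814) = (-386286 - 582*(-581))/((¼)*(205 - 4448 + 4464)/(-60) - 122814) = (-386286 + 338142)/((¼)*(-1/60)*221 - 122814) = -48144/(-221/240 - 122814) = -48144/(-29475581/240) = -48144*(-240/29475581) = 11554560/29475581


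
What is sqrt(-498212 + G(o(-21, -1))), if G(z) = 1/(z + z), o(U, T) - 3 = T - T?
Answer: I*sqrt(17935626)/6 ≈ 705.84*I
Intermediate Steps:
o(U, T) = 3 (o(U, T) = 3 + (T - T) = 3 + 0 = 3)
G(z) = 1/(2*z)
sqrt(-498212 + G(o(-21, -1))) = sqrt(-498212 + (1/2)/3) = sqrt(-498212 + (1/2)*(1/3)) = sqrt(-498212 + 1/6) = sqrt(-2989271/6) = I*sqrt(17935626)/6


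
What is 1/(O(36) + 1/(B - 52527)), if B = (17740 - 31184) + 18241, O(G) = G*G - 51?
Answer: 47730/59423849 ≈ 0.00080321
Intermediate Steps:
O(G) = -51 + G² (O(G) = G² - 51 = -51 + G²)
B = 4797 (B = -13444 + 18241 = 4797)
1/(O(36) + 1/(B - 52527)) = 1/((-51 + 36²) + 1/(4797 - 52527)) = 1/((-51 + 1296) + 1/(-47730)) = 1/(1245 - 1/47730) = 1/(59423849/47730) = 47730/59423849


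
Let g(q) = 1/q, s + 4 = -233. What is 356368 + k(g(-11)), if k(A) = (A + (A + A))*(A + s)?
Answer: 43128352/121 ≈ 3.5643e+5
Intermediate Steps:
s = -237 (s = -4 - 233 = -237)
k(A) = 3*A*(-237 + A) (k(A) = (A + (A + A))*(A - 237) = (A + 2*A)*(-237 + A) = (3*A)*(-237 + A) = 3*A*(-237 + A))
356368 + k(g(-11)) = 356368 + 3*(-237 + 1/(-11))/(-11) = 356368 + 3*(-1/11)*(-237 - 1/11) = 356368 + 3*(-1/11)*(-2608/11) = 356368 + 7824/121 = 43128352/121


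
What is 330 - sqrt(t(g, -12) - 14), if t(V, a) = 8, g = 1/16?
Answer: 330 - I*sqrt(6) ≈ 330.0 - 2.4495*I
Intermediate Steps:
g = 1/16 ≈ 0.062500
330 - sqrt(t(g, -12) - 14) = 330 - sqrt(8 - 14) = 330 - sqrt(-6) = 330 - I*sqrt(6)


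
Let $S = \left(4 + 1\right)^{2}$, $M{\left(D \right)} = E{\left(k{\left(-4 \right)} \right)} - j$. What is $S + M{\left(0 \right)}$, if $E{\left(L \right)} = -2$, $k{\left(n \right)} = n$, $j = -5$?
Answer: $28$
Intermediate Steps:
$M{\left(D \right)} = 3$ ($M{\left(D \right)} = -2 - -5 = -2 + 5 = 3$)
$S = 25$ ($S = 5^{2} = 25$)
$S + M{\left(0 \right)} = 25 + 3 = 28$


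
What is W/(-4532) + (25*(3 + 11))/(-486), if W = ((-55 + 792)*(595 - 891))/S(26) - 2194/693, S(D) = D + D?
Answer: 56834378/275594319 ≈ 0.20622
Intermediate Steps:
S(D) = 2*D
W = -37823356/9009 (W = ((-55 + 792)*(595 - 891))/((2*26)) - 2194/693 = (737*(-296))/52 - 2194*1/693 = -218152*1/52 - 2194/693 = -54538/13 - 2194/693 = -37823356/9009 ≈ -4198.4)
W/(-4532) + (25*(3 + 11))/(-486) = -37823356/9009/(-4532) + (25*(3 + 11))/(-486) = -37823356/9009*(-1/4532) + (25*14)*(-1/486) = 9455839/10207197 + 350*(-1/486) = 9455839/10207197 - 175/243 = 56834378/275594319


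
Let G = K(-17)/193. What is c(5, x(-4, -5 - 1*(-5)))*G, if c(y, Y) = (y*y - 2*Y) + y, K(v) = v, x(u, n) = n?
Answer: -510/193 ≈ -2.6425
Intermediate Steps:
c(y, Y) = y + y² - 2*Y (c(y, Y) = (y² - 2*Y) + y = y + y² - 2*Y)
G = -17/193 ≈ -0.088083
c(5, x(-4, -5 - 1*(-5)))*G = (5 + 5² - 2*(-5 - 1*(-5)))*(-17/193) = (5 + 25 - 2*(-5 + 5))*(-17/193) = (5 + 25 - 2*0)*(-17/193) = (5 + 25 + 0)*(-17/193) = 30*(-17/193) = -510/193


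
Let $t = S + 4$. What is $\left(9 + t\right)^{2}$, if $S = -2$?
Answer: $121$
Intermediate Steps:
$t = 2$ ($t = -2 + 4 = 2$)
$\left(9 + t\right)^{2} = \left(9 + 2\right)^{2} = 11^{2} = 121$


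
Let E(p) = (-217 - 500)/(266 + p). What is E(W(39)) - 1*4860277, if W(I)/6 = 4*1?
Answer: -1409481047/290 ≈ -4.8603e+6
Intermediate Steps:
W(I) = 24 (W(I) = 6*(4*1) = 6*4 = 24)
E(p) = -717/(266 + p)
E(W(39)) - 1*4860277 = -717/(266 + 24) - 1*4860277 = -717/290 - 4860277 = -1409481047/290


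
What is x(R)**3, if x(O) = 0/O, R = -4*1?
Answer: 0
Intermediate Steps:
R = -4
x(O) = 0
x(R)**3 = 0**3 = 0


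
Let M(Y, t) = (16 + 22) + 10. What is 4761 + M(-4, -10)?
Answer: 4809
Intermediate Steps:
M(Y, t) = 48 (M(Y, t) = 38 + 10 = 48)
4761 + M(-4, -10) = 4761 + 48 = 4809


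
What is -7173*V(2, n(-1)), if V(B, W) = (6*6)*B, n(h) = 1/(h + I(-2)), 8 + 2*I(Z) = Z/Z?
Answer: -516456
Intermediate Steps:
I(Z) = -7/2 (I(Z) = -4 + (Z/Z)/2 = -4 + (½)*1 = -4 + ½ = -7/2)
n(h) = 1/(-7/2 + h) (n(h) = 1/(h - 7/2) = 1/(-7/2 + h))
V(B, W) = 36*B
-7173*V(2, n(-1)) = -258228*2 = -7173*72 = -516456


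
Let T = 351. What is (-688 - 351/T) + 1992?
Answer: 1303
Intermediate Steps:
(-688 - 351/T) + 1992 = (-688 - 351/351) + 1992 = (-688 - 351*1/351) + 1992 = (-688 - 1) + 1992 = -689 + 1992 = 1303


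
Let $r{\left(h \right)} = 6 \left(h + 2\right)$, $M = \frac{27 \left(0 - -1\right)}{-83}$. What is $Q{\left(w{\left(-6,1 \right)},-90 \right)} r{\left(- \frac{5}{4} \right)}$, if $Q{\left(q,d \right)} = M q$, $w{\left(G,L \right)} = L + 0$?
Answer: $- \frac{243}{166} \approx -1.4639$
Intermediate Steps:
$M = - \frac{27}{83}$ ($M = 27 \left(0 + 1\right) \left(- \frac{1}{83}\right) = 27 \cdot 1 \left(- \frac{1}{83}\right) = 27 \left(- \frac{1}{83}\right) = - \frac{27}{83} \approx -0.3253$)
$w{\left(G,L \right)} = L$
$Q{\left(q,d \right)} = - \frac{27 q}{83}$
$r{\left(h \right)} = 12 + 6 h$ ($r{\left(h \right)} = 6 \left(2 + h\right) = 12 + 6 h$)
$Q{\left(w{\left(-6,1 \right)},-90 \right)} r{\left(- \frac{5}{4} \right)} = \left(- \frac{27}{83}\right) 1 \left(12 + 6 \left(- \frac{5}{4}\right)\right) = - \frac{27 \left(12 + 6 \left(\left(-5\right) \frac{1}{4}\right)\right)}{83} = - \frac{27 \left(12 + 6 \left(- \frac{5}{4}\right)\right)}{83} = - \frac{27 \left(12 - \frac{15}{2}\right)}{83} = \left(- \frac{27}{83}\right) \frac{9}{2} = - \frac{243}{166}$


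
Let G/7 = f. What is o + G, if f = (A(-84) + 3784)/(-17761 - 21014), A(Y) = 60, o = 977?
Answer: 37856267/38775 ≈ 976.31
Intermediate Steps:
f = -3844/38775 (f = (60 + 3784)/(-17761 - 21014) = 3844/(-38775) = 3844*(-1/38775) = -3844/38775 ≈ -0.099136)
G = -26908/38775 (G = 7*(-3844/38775) = -26908/38775 ≈ -0.69395)
o + G = 977 - 26908/38775 = 37856267/38775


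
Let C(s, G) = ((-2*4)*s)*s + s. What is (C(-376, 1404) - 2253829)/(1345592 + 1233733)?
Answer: -3385213/2579325 ≈ -1.3124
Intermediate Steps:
C(s, G) = s - 8*s² (C(s, G) = (-8*s)*s + s = -8*s² + s = s - 8*s²)
(C(-376, 1404) - 2253829)/(1345592 + 1233733) = (-376*(1 - 8*(-376)) - 2253829)/(1345592 + 1233733) = (-376*(1 + 3008) - 2253829)/2579325 = (-376*3009 - 2253829)*(1/2579325) = (-1131384 - 2253829)*(1/2579325) = -3385213*1/2579325 = -3385213/2579325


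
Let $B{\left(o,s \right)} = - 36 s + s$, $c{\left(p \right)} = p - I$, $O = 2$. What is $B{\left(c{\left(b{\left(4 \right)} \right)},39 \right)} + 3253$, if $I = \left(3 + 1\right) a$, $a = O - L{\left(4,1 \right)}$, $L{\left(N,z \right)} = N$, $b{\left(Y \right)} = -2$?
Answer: $1888$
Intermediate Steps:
$a = -2$ ($a = 2 - 4 = -2$)
$I = -8$ ($I = \left(3 + 1\right) \left(-2\right) = 4 \left(-2\right) = -8$)
$c{\left(p \right)} = 8 + p$ ($c{\left(p \right)} = p - -8 = p + 8 = 8 + p$)
$B{\left(o,s \right)} = - 35 s$
$B{\left(c{\left(b{\left(4 \right)} \right)},39 \right)} + 3253 = \left(-35\right) 39 + 3253 = -1365 + 3253 = 1888$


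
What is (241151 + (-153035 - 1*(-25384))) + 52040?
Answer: 165540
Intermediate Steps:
(241151 + (-153035 - 1*(-25384))) + 52040 = (241151 + (-153035 + 25384)) + 52040 = (241151 - 127651) + 52040 = 113500 + 52040 = 165540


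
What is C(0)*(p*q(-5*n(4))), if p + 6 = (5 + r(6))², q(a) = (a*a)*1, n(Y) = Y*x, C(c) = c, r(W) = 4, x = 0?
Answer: 0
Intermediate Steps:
n(Y) = 0 (n(Y) = Y*0 = 0)
q(a) = a² (q(a) = a²*1 = a²)
p = 75 (p = -6 + (5 + 4)² = -6 + 9² = -6 + 81 = 75)
C(0)*(p*q(-5*n(4))) = 0*(75*(-5*0)²) = 0*(75*0²) = 0*(75*0) = 0*0 = 0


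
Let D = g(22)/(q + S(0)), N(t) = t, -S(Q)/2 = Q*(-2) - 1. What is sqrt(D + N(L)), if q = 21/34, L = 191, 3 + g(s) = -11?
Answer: sqrt(1470547)/89 ≈ 13.625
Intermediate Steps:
S(Q) = 2 + 4*Q (S(Q) = -2*(Q*(-2) - 1) = -2*(-2*Q - 1) = -2*(-1 - 2*Q) = 2 + 4*Q)
g(s) = -14 (g(s) = -3 - 11 = -14)
q = 21/34 (q = 21*(1/34) = 21/34 ≈ 0.61765)
D = -476/89 (D = -14/(21/34 + (2 + 4*0)) = -14/(21/34 + (2 + 0)) = -14/(21/34 + 2) = -14/(89/34) = (34/89)*(-14) = -476/89 ≈ -5.3483)
sqrt(D + N(L)) = sqrt(-476/89 + 191) = sqrt(16523/89) = sqrt(1470547)/89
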